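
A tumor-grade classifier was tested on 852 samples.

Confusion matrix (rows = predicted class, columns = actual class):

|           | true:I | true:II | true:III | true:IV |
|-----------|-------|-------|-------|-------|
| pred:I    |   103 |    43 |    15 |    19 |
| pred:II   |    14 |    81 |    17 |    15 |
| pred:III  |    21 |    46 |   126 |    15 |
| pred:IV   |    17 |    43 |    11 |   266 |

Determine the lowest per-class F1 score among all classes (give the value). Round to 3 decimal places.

0.476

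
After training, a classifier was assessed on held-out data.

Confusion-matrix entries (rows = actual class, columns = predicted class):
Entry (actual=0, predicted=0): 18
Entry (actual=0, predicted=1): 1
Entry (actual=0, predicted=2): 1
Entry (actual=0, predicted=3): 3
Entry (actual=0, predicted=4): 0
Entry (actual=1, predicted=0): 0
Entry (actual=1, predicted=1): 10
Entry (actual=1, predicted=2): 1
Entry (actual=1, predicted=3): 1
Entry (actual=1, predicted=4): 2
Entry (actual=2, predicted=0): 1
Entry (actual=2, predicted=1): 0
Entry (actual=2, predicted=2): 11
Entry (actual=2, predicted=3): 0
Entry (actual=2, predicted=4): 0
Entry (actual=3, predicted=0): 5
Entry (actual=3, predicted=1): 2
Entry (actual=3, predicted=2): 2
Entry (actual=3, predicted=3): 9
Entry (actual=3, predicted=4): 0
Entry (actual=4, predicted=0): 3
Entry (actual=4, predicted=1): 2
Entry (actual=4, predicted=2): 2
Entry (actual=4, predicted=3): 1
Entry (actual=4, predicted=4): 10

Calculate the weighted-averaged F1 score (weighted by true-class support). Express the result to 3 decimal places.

0.676

Per-class F1 score (2·TP/(2·TP+FP+FN)):
  0: TP=18, FP=0+1+5+3=9, FN=1+1+3+0=5 → 36/50 = 0.7200
  1: TP=10, FP=1+0+2+2=5, FN=0+1+1+2=4 → 20/29 = 0.6897
  2: TP=11, FP=1+1+2+2=6, FN=1+0+0+0=1 → 22/29 = 0.7586
  3: TP=9, FP=3+1+0+1=5, FN=5+2+2+0=9 → 18/32 = 0.5625
  4: TP=10, FP=0+2+0+0=2, FN=3+2+2+1=8 → 20/30 = 0.6667
Weighted-F1 score = Σ (supportᵢ/N)·F1 scoreᵢ with N=85: (23/85)·0.7200 + (14/85)·0.6897 + (12/85)·0.7586 + (18/85)·0.5625 + (18/85)·0.6667 = 0.676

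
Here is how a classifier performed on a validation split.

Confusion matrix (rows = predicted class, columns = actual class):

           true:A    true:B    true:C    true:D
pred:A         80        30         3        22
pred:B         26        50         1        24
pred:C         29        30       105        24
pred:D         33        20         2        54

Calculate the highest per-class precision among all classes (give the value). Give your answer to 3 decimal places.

Per-class precision (TP/(TP+FP)):
  A: TP=80, FP=30+3+22=55 → 80/135 = 0.5926
  B: TP=50, FP=26+1+24=51 → 50/101 = 0.4950
  C: TP=105, FP=29+30+24=83 → 105/188 = 0.5585
  D: TP=54, FP=33+20+2=55 → 54/109 = 0.4954
Highest is class 'A' with precision = 0.593.

0.593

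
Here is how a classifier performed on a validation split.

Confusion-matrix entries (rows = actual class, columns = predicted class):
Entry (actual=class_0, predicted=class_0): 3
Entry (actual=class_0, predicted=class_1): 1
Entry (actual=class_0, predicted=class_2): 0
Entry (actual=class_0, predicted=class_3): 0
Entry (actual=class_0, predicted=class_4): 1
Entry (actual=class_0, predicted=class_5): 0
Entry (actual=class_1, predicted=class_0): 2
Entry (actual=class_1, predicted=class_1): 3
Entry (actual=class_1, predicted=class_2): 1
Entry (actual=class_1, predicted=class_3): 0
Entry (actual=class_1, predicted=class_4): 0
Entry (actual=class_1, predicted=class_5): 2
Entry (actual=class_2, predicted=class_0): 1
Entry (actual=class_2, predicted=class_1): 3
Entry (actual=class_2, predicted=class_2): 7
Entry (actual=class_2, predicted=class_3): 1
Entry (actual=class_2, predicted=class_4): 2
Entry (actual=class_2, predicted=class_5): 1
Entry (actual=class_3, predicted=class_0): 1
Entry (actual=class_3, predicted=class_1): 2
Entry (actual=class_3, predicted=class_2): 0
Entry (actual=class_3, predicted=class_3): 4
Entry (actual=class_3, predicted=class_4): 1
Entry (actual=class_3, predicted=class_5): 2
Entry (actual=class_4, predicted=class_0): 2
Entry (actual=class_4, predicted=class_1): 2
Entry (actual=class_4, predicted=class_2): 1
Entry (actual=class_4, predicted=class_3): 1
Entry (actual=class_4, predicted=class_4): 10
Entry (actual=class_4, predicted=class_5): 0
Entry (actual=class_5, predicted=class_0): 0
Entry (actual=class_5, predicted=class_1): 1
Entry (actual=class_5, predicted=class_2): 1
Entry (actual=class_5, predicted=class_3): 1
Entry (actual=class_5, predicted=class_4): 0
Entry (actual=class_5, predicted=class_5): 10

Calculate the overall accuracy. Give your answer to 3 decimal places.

0.552

Accuracy = trace / total = (3+3+7+4+10+10=37) / 67 = 37/67 = 0.552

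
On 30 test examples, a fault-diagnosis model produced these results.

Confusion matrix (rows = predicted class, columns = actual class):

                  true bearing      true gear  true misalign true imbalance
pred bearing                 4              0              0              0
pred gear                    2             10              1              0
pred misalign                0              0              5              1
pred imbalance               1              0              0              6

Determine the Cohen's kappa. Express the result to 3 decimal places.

0.772

Observed agreement pₒ = trace/N = 25/30 = 0.8333
Expected agreement pₑ = Σ (rowᵢ·colᵢ)/N² = (7·4 + 10·13 + 6·6 + 7·7)/30² = 0.2700
κ = (pₒ − pₑ)/(1 − pₑ) = (0.8333 − 0.2700)/(1 − 0.2700) = 0.772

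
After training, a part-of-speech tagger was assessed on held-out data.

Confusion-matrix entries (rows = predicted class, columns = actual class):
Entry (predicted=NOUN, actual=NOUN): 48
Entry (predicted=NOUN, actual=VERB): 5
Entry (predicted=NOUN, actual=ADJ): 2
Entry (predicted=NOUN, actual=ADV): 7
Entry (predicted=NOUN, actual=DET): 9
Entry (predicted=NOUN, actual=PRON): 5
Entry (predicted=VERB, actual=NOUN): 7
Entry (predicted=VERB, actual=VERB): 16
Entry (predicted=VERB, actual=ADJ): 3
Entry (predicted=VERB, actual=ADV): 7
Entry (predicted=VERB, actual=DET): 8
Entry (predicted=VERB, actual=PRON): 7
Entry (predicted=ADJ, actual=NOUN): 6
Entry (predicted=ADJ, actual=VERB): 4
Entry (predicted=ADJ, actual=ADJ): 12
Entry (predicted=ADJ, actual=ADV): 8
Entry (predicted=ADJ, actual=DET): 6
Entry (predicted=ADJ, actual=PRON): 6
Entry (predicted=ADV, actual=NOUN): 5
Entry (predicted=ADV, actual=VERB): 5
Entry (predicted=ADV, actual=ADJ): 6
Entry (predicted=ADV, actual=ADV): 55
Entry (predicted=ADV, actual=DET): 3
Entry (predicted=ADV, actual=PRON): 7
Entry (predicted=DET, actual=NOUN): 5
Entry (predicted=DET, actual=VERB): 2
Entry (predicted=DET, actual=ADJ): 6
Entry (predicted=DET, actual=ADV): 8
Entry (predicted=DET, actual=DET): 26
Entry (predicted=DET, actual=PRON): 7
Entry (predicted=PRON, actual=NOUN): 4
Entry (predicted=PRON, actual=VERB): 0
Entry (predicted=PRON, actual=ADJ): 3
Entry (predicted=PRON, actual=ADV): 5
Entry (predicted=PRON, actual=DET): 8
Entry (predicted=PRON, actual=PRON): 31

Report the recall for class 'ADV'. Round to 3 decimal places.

Treat 'ADV' as positive and all other classes as negative.
recall = TP/(TP+FN).
ADV: TP=55, FN=7+7+8+8+5=35 → 55/90 = 0.6111

0.611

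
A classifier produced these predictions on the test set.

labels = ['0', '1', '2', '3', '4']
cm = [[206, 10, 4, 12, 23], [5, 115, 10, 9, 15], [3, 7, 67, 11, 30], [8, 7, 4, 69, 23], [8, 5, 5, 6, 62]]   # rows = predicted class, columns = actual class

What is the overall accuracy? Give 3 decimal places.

0.717

Accuracy = trace / total = (206+115+67+69+62=519) / 724 = 519/724 = 0.717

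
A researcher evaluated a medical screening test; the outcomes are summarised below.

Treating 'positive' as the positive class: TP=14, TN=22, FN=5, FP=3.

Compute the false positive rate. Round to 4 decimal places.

FPR = FP/(FP+TN) = 3/(3+22) = 0.1200

0.1200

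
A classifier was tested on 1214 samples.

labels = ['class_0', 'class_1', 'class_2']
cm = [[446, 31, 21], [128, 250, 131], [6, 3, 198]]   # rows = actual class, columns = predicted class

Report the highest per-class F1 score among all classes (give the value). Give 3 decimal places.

0.827

Per-class F1 score (2·TP/(2·TP+FP+FN)):
  class_0: TP=446, FP=128+6=134, FN=31+21=52 → 892/1078 = 0.8275
  class_1: TP=250, FP=31+3=34, FN=128+131=259 → 500/793 = 0.6305
  class_2: TP=198, FP=21+131=152, FN=6+3=9 → 396/557 = 0.7110
Highest is class 'class_0' with F1 score = 0.827.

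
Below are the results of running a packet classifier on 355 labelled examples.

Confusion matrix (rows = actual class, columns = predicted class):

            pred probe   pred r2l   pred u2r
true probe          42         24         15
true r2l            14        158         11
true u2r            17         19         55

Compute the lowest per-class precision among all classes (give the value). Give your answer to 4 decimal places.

0.5753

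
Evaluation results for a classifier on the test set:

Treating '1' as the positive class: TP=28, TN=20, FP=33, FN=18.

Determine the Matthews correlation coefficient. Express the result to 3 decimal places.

MCC = (TP·TN − FP·FN) / √((TP+FP)(TP+FN)(TN+FP)(TN+FN))
Numerator = 28·20 − 33·18 = -34
Denominator = √(61·46·53·38) = √5651284 = 2377.2429
MCC = -34 / 2377.2429 = -0.014

-0.014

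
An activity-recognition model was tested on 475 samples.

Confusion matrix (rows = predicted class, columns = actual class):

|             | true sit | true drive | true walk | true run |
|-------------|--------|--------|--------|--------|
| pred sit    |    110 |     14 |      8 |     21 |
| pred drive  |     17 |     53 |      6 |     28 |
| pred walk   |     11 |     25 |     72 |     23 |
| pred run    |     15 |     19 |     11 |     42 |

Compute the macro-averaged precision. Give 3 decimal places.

Per-class precision (TP/(TP+FP)):
  sit: TP=110, FP=14+8+21=43 → 110/153 = 0.7190
  drive: TP=53, FP=17+6+28=51 → 53/104 = 0.5096
  walk: TP=72, FP=11+25+23=59 → 72/131 = 0.5496
  run: TP=42, FP=15+19+11=45 → 42/87 = 0.4828
Macro-precision = mean = (0.7190 + 0.5096 + 0.5496 + 0.4828) / 4 = 0.565

0.565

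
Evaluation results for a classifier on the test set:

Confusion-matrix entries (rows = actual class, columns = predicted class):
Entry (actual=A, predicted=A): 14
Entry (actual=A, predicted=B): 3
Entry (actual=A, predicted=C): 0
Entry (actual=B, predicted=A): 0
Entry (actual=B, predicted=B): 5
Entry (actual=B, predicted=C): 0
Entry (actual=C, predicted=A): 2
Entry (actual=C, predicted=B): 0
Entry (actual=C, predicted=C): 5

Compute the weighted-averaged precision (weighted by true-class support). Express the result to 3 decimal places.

Per-class precision (TP/(TP+FP)):
  A: TP=14, FP=0+2=2 → 14/16 = 0.8750
  B: TP=5, FP=3+0=3 → 5/8 = 0.6250
  C: TP=5, FP=0+0=0 → 5/5 = 1.0000
Weighted-precision = Σ (supportᵢ/N)·precisionᵢ with N=29: (17/29)·0.8750 + (5/29)·0.6250 + (7/29)·1.0000 = 0.862

0.862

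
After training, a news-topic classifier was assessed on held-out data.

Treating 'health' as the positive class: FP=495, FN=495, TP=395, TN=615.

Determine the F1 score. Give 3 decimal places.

Precision = TP/(TP+FP) = 395/890 = 0.4438
Recall = TP/(TP+FN) = 395/890 = 0.4438
F1 = 2·TP/(2·TP+FP+FN) = 790/1780 = 0.444

0.444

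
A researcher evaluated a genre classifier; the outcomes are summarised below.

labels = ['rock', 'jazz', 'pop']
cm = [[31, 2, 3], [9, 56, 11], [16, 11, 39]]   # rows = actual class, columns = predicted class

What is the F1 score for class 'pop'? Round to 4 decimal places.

F1 score = 2·TP/(2·TP+FP+FN).
pop: TP=39, FP=3+11=14, FN=16+11=27 → 78/119 = 0.65546

0.6555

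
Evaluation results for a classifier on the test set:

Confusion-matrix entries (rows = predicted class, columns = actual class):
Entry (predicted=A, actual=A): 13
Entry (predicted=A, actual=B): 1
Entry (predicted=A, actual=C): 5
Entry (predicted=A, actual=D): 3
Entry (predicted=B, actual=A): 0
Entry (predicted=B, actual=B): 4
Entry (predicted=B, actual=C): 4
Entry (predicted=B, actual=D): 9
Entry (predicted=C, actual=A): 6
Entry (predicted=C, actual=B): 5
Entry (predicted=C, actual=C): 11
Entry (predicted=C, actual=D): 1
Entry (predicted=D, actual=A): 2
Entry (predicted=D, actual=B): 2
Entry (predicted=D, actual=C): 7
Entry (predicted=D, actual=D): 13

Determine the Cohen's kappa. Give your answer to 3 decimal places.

Observed agreement pₒ = trace/N = 41/86 = 0.4767
Expected agreement pₑ = Σ (rowᵢ·colᵢ)/N² = (21·22 + 12·17 + 27·23 + 26·24)/86² = 0.2584
κ = (pₒ − pₑ)/(1 − pₑ) = (0.4767 − 0.2584)/(1 − 0.2584) = 0.294

0.294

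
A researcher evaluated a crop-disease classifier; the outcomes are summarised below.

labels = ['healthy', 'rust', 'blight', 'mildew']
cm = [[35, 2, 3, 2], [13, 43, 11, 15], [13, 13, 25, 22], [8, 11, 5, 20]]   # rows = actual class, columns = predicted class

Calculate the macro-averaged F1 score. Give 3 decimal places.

Per-class F1 score (2·TP/(2·TP+FP+FN)):
  healthy: TP=35, FP=13+13+8=34, FN=2+3+2=7 → 70/111 = 0.6306
  rust: TP=43, FP=2+13+11=26, FN=13+11+15=39 → 86/151 = 0.5695
  blight: TP=25, FP=3+11+5=19, FN=13+13+22=48 → 50/117 = 0.4274
  mildew: TP=20, FP=2+15+22=39, FN=8+11+5=24 → 40/103 = 0.3883
Macro-F1 score = mean = (0.6306 + 0.5695 + 0.4274 + 0.3883) / 4 = 0.504

0.504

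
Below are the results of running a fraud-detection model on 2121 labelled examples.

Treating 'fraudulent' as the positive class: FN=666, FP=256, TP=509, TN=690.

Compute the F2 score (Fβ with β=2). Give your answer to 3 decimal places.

0.466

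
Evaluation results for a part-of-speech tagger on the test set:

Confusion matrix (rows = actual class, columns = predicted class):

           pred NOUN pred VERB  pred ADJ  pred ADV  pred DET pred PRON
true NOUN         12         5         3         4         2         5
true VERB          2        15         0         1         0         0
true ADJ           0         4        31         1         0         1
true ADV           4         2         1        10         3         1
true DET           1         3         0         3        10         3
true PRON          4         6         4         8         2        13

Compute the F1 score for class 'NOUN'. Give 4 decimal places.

Treat 'NOUN' as positive and all other classes as negative.
F1 score = 2·TP/(2·TP+FP+FN).
NOUN: TP=12, FP=2+0+4+1+4=11, FN=5+3+4+2+5=19 → 24/54 = 0.44444

0.4444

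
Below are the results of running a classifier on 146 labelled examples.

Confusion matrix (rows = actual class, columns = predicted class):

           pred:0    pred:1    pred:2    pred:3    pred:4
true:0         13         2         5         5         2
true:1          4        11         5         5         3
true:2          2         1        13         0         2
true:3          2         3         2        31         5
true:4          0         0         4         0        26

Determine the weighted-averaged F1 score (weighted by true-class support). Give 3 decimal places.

0.637

Per-class F1 score (2·TP/(2·TP+FP+FN)):
  0: TP=13, FP=4+2+2+0=8, FN=2+5+5+2=14 → 26/48 = 0.5417
  1: TP=11, FP=2+1+3+0=6, FN=4+5+5+3=17 → 22/45 = 0.4889
  2: TP=13, FP=5+5+2+4=16, FN=2+1+0+2=5 → 26/47 = 0.5532
  3: TP=31, FP=5+5+0+0=10, FN=2+3+2+5=12 → 62/84 = 0.7381
  4: TP=26, FP=2+3+2+5=12, FN=0+0+4+0=4 → 52/68 = 0.7647
Weighted-F1 score = Σ (supportᵢ/N)·F1 scoreᵢ with N=146: (27/146)·0.5417 + (28/146)·0.4889 + (18/146)·0.5532 + (43/146)·0.7381 + (30/146)·0.7647 = 0.637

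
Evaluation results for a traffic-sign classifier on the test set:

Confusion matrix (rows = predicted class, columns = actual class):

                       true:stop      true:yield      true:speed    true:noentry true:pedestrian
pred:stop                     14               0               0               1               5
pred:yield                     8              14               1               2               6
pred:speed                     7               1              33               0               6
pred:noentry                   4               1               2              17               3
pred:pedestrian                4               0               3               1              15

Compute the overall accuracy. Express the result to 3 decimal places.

Accuracy = trace / total = (14+14+33+17+15=93) / 148 = 93/148 = 0.628

0.628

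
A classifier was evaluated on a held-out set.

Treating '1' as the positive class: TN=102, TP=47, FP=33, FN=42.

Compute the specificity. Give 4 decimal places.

0.7556

Specificity = TN/(TN+FP) = 102/(102+33) = 0.7556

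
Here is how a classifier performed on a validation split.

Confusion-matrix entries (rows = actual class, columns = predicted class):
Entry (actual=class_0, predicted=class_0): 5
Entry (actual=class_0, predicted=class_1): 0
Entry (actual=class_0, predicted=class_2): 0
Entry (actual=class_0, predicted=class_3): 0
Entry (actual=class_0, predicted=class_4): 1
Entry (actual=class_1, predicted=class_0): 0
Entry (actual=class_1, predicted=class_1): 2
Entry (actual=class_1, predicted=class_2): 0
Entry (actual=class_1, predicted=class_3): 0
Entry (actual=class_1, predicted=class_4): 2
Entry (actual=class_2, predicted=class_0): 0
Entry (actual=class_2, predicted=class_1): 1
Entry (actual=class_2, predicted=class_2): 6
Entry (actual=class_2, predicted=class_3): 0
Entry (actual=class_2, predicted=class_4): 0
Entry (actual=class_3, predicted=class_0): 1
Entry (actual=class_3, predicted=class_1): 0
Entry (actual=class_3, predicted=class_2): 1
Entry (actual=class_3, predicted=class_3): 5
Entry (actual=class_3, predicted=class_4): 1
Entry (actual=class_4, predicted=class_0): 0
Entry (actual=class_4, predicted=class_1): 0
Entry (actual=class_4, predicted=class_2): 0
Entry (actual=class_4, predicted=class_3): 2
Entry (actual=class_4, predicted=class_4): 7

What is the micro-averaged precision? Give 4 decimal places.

Micro-averaging pools counts across classes: ΣTP=25, ΣFP=9, ΣFN=9.
Micro-precision = TP/(TP+FP) on pooled counts = 0.7353 (equals overall accuracy in single-label multiclass).

0.7353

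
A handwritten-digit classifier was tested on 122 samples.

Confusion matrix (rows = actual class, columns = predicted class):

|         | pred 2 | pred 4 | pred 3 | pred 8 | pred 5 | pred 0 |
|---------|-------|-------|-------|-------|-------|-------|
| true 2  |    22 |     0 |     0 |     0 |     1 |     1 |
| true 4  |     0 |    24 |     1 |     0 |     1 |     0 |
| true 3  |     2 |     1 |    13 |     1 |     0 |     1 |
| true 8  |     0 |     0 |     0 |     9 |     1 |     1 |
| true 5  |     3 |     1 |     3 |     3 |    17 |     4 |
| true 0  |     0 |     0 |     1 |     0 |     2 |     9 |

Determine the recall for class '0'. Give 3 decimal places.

recall = TP/(TP+FN).
0: TP=9, FN=0+0+1+0+2=3 → 9/12 = 0.7500

0.750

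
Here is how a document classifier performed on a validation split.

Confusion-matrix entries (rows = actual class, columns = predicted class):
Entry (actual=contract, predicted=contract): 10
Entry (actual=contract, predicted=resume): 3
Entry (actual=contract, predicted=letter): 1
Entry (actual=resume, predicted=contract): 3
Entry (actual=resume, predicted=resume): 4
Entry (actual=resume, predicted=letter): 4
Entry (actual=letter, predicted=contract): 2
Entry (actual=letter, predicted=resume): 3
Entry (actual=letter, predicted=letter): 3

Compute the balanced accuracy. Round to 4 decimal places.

Balanced accuracy = mean of per-class recall.
  contract: recall = 10/14 = 0.71429
  resume: recall = 4/11 = 0.36364
  letter: recall = 3/8 = 0.37500
Mean = (0.71429 + 0.36364 + 0.37500) / 3 = 0.4843

0.4843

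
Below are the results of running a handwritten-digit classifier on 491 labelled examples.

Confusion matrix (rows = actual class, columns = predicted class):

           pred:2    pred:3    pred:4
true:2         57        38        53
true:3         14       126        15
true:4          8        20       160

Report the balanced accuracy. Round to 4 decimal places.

0.6830

Balanced accuracy = mean of per-class recall.
  2: recall = 57/148 = 0.38514
  3: recall = 126/155 = 0.81290
  4: recall = 160/188 = 0.85106
Mean = (0.38514 + 0.81290 + 0.85106) / 3 = 0.6830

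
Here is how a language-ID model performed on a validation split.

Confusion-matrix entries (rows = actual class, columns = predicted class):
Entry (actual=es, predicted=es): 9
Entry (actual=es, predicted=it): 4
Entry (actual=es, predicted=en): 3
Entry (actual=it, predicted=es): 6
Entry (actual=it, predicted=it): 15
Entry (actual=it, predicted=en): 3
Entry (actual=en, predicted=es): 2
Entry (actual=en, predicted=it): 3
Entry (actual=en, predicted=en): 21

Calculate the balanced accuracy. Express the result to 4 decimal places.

0.6651

Balanced accuracy = mean of per-class recall.
  es: recall = 9/16 = 0.56250
  it: recall = 15/24 = 0.62500
  en: recall = 21/26 = 0.80769
Mean = (0.56250 + 0.62500 + 0.80769) / 3 = 0.6651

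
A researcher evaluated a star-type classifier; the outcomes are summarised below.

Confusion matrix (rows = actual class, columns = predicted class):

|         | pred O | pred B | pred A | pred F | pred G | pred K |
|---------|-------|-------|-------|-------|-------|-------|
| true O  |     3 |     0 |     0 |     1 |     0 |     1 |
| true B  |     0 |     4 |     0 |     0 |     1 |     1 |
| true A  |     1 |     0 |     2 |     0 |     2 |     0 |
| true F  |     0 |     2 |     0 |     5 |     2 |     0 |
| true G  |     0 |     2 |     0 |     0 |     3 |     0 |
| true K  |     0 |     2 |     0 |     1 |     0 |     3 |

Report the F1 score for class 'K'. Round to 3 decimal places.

0.545

One-vs-rest for 'K': TP = diagonal; FP = other classes predicted 'K'; FN = 'K' predicted as other.
F1 score = 2·TP/(2·TP+FP+FN).
K: TP=3, FP=1+1+0+0+0=2, FN=0+2+0+1+0=3 → 6/11 = 0.5455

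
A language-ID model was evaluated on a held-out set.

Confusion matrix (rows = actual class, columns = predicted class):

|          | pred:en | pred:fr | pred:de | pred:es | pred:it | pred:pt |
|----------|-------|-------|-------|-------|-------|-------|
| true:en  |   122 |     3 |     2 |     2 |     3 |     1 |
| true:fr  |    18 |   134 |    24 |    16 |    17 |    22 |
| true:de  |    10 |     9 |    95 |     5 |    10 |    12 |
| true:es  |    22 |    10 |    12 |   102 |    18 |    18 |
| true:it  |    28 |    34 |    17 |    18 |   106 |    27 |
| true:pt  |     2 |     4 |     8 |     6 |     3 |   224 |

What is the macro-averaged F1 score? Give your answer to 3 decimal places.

Per-class F1 score (2·TP/(2·TP+FP+FN)):
  en: TP=122, FP=18+10+22+28+2=80, FN=3+2+2+3+1=11 → 244/335 = 0.7284
  fr: TP=134, FP=3+9+10+34+4=60, FN=18+24+16+17+22=97 → 268/425 = 0.6306
  de: TP=95, FP=2+24+12+17+8=63, FN=10+9+5+10+12=46 → 190/299 = 0.6355
  es: TP=102, FP=2+16+5+18+6=47, FN=22+10+12+18+18=80 → 204/331 = 0.6163
  it: TP=106, FP=3+17+10+18+3=51, FN=28+34+17+18+27=124 → 212/387 = 0.5478
  pt: TP=224, FP=1+22+12+18+27=80, FN=2+4+8+6+3=23 → 448/551 = 0.8131
Macro-F1 score = mean = (0.7284 + 0.6306 + 0.6355 + 0.6163 + 0.5478 + 0.8131) / 6 = 0.662

0.662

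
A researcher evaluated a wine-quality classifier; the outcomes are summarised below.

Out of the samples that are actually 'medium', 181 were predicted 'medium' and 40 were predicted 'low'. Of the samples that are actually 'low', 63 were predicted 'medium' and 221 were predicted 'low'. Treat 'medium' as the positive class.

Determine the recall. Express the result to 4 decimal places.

Recall = TP/(TP+FN) = 181/(181+40) = 181/221 = 0.8190

0.8190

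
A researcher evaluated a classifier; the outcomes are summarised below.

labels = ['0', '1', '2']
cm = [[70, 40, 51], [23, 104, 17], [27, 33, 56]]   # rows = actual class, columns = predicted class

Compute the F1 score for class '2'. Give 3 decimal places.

0.467

F1 score = 2·TP/(2·TP+FP+FN).
2: TP=56, FP=51+17=68, FN=27+33=60 → 112/240 = 0.4667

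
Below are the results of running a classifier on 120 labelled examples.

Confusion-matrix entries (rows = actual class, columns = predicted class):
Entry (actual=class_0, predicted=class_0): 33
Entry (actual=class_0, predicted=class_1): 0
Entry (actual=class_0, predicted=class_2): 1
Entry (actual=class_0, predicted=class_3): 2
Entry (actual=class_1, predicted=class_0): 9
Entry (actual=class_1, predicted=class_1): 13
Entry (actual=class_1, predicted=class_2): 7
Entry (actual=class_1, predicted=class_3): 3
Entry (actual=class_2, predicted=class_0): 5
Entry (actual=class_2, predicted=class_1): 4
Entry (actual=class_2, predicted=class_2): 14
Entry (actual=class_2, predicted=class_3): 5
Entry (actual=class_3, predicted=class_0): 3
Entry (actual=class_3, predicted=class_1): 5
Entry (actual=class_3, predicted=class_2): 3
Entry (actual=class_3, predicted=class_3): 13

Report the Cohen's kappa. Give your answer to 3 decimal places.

0.470

Observed agreement pₒ = trace/N = 73/120 = 0.6083
Expected agreement pₑ = Σ (rowᵢ·colᵢ)/N² = (36·50 + 32·22 + 28·25 + 24·23)/120² = 0.2608
κ = (pₒ − pₑ)/(1 − pₑ) = (0.6083 − 0.2608)/(1 − 0.2608) = 0.470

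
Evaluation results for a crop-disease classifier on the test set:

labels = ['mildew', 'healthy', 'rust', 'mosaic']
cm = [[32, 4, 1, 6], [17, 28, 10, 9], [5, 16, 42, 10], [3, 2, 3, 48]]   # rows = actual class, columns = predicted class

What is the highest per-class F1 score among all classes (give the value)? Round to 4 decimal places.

0.7442

Per-class F1 score (2·TP/(2·TP+FP+FN)):
  mildew: TP=32, FP=17+5+3=25, FN=4+1+6=11 → 64/100 = 0.64000
  healthy: TP=28, FP=4+16+2=22, FN=17+10+9=36 → 56/114 = 0.49123
  rust: TP=42, FP=1+10+3=14, FN=5+16+10=31 → 84/129 = 0.65116
  mosaic: TP=48, FP=6+9+10=25, FN=3+2+3=8 → 96/129 = 0.74419
Highest is class 'mosaic' with F1 score = 0.7442.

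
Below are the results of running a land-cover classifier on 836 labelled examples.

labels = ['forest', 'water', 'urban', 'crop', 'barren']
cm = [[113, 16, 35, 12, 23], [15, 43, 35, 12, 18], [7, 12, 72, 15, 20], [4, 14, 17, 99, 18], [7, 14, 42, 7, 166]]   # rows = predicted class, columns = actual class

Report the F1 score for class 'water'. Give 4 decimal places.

Take TP from the diagonal, FP from the rest of the 'water' prediction marginal, FN from the rest of the 'water' actual marginal.
F1 score = 2·TP/(2·TP+FP+FN).
water: TP=43, FP=15+35+12+18=80, FN=16+12+14+14=56 → 86/222 = 0.38739

0.3874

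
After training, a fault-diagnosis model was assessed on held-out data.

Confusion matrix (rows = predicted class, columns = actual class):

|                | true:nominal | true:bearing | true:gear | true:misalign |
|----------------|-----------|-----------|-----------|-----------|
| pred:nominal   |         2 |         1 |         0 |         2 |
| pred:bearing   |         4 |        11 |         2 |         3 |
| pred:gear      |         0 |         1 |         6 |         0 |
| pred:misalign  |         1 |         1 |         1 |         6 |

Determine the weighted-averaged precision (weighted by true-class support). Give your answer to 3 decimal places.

0.623

Per-class precision (TP/(TP+FP)):
  nominal: TP=2, FP=1+0+2=3 → 2/5 = 0.4000
  bearing: TP=11, FP=4+2+3=9 → 11/20 = 0.5500
  gear: TP=6, FP=0+1+0=1 → 6/7 = 0.8571
  misalign: TP=6, FP=1+1+1=3 → 6/9 = 0.6667
Weighted-precision = Σ (supportᵢ/N)·precisionᵢ with N=41: (7/41)·0.4000 + (14/41)·0.5500 + (9/41)·0.8571 + (11/41)·0.6667 = 0.623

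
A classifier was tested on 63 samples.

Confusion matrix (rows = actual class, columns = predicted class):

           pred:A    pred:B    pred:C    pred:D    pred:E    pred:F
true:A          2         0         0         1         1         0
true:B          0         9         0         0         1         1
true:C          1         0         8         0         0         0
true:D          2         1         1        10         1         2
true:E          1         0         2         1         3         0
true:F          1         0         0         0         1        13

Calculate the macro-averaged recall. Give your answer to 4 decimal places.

0.6818

Per-class recall (TP/(TP+FN)):
  A: TP=2, FN=0+0+1+1+0=2 → 2/4 = 0.50000
  B: TP=9, FN=0+0+0+1+1=2 → 9/11 = 0.81818
  C: TP=8, FN=1+0+0+0+0=1 → 8/9 = 0.88889
  D: TP=10, FN=2+1+1+1+2=7 → 10/17 = 0.58824
  E: TP=3, FN=1+0+2+1+0=4 → 3/7 = 0.42857
  F: TP=13, FN=1+0+0+0+1=2 → 13/15 = 0.86667
Macro-recall = mean = (0.50000 + 0.81818 + 0.88889 + 0.58824 + 0.42857 + 0.86667) / 6 = 0.6818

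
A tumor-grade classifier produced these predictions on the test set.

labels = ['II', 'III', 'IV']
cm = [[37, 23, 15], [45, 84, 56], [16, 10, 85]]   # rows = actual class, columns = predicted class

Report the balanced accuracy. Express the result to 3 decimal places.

Balanced accuracy = mean of per-class recall.
  II: recall = 37/75 = 0.4933
  III: recall = 84/185 = 0.4541
  IV: recall = 85/111 = 0.7658
Mean = (0.4933 + 0.4541 + 0.7658) / 3 = 0.571

0.571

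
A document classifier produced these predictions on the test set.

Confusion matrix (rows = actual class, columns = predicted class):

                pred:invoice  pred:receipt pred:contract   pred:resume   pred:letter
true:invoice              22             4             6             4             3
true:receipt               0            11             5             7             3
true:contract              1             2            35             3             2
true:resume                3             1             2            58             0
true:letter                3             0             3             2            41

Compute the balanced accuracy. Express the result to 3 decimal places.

0.709

Balanced accuracy = mean of per-class recall.
  invoice: recall = 22/39 = 0.5641
  receipt: recall = 11/26 = 0.4231
  contract: recall = 35/43 = 0.8140
  resume: recall = 58/64 = 0.9063
  letter: recall = 41/49 = 0.8367
Mean = (0.5641 + 0.4231 + 0.8140 + 0.9063 + 0.8367) / 5 = 0.709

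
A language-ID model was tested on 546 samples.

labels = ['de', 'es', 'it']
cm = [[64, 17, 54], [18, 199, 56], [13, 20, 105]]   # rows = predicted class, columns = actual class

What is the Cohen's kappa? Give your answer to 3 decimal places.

0.492

Observed agreement pₒ = trace/N = 368/546 = 0.6740
Expected agreement pₑ = Σ (rowᵢ·colᵢ)/N² = (95·135 + 236·273 + 215·138)/546² = 0.3587
κ = (pₒ − pₑ)/(1 − pₑ) = (0.6740 − 0.3587)/(1 − 0.3587) = 0.492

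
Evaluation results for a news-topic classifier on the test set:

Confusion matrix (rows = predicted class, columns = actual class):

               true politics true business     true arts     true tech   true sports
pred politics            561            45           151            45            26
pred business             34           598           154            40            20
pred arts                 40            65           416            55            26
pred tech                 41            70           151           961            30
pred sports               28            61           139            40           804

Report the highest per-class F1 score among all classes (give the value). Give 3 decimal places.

0.813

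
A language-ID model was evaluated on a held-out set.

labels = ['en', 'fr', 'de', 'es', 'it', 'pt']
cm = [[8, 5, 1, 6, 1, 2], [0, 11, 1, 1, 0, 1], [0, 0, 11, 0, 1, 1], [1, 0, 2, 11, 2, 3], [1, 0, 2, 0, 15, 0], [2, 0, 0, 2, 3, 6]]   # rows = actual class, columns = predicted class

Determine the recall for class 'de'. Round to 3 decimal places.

0.846

Take TP from the diagonal, FP from the rest of the 'de' prediction marginal, FN from the rest of the 'de' actual marginal.
recall = TP/(TP+FN).
de: TP=11, FN=0+0+0+1+1=2 → 11/13 = 0.8462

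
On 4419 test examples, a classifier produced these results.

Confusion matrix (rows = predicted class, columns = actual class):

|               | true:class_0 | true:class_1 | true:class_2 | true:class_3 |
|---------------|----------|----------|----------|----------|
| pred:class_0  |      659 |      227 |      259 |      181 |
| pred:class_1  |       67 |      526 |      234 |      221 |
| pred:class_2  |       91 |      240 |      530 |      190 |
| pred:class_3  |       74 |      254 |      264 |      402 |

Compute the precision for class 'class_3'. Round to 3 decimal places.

0.404

One-vs-rest for 'class_3': TP = diagonal; FP = other classes predicted 'class_3'; FN = 'class_3' predicted as other.
precision = TP/(TP+FP).
class_3: TP=402, FP=74+254+264=592 → 402/994 = 0.4044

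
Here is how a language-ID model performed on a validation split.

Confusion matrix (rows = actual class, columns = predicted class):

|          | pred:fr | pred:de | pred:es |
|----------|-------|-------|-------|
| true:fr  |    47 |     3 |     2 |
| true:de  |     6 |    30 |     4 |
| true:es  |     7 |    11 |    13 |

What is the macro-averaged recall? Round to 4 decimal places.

Per-class recall (TP/(TP+FN)):
  fr: TP=47, FN=3+2=5 → 47/52 = 0.90385
  de: TP=30, FN=6+4=10 → 30/40 = 0.75000
  es: TP=13, FN=7+11=18 → 13/31 = 0.41935
Macro-recall = mean = (0.90385 + 0.75000 + 0.41935) / 3 = 0.6911

0.6911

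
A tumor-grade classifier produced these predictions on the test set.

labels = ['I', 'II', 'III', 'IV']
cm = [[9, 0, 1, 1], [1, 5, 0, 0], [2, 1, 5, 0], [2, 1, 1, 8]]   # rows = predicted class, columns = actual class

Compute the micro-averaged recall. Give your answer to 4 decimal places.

Micro-averaging pools counts across classes: ΣTP=27, ΣFP=10, ΣFN=10.
Micro-recall = TP/(TP+FN) on pooled counts = 0.7297 (equals overall accuracy in single-label multiclass).

0.7297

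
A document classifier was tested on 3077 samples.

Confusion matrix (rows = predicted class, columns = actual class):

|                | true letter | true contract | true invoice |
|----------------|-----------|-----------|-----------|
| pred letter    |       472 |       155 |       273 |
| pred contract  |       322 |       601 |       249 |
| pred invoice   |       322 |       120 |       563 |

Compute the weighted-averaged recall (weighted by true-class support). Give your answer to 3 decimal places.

0.532

Per-class recall (TP/(TP+FN)):
  letter: TP=472, FN=322+322=644 → 472/1116 = 0.4229
  contract: TP=601, FN=155+120=275 → 601/876 = 0.6861
  invoice: TP=563, FN=273+249=522 → 563/1085 = 0.5189
Weighted-recall = Σ (supportᵢ/N)·recallᵢ with N=3077: (1116/3077)·0.4229 + (876/3077)·0.6861 + (1085/3077)·0.5189 = 0.532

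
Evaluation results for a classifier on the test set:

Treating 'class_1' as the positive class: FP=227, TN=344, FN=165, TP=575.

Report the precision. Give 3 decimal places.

Precision = TP/(TP+FP) = 575/(575+227) = 575/802 = 0.717

0.717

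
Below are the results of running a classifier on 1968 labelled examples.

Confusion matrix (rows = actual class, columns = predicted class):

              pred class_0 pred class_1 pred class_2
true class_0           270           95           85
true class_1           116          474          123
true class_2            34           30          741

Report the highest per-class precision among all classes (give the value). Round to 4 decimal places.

0.7913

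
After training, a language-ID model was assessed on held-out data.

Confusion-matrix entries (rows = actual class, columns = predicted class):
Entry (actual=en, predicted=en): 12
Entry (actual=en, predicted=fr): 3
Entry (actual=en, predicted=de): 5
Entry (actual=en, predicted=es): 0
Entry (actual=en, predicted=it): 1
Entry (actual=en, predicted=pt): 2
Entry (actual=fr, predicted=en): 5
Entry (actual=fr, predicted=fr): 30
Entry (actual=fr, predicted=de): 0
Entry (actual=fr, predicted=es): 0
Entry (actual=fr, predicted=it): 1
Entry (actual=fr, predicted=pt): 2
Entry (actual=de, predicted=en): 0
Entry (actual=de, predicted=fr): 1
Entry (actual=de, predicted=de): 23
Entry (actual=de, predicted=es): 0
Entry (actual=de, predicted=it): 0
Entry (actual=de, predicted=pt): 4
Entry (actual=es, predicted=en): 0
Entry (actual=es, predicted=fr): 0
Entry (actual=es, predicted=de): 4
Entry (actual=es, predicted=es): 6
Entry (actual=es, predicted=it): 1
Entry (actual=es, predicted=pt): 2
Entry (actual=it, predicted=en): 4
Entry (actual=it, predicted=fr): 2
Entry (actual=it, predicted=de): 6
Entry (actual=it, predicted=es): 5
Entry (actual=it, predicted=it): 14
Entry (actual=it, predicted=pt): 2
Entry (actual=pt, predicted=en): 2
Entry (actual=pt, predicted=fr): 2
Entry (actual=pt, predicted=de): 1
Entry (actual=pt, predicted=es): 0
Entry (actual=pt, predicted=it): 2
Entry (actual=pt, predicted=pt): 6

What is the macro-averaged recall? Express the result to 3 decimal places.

0.580

Per-class recall (TP/(TP+FN)):
  en: TP=12, FN=3+5+0+1+2=11 → 12/23 = 0.5217
  fr: TP=30, FN=5+0+0+1+2=8 → 30/38 = 0.7895
  de: TP=23, FN=0+1+0+0+4=5 → 23/28 = 0.8214
  es: TP=6, FN=0+0+4+1+2=7 → 6/13 = 0.4615
  it: TP=14, FN=4+2+6+5+2=19 → 14/33 = 0.4242
  pt: TP=6, FN=2+2+1+0+2=7 → 6/13 = 0.4615
Macro-recall = mean = (0.5217 + 0.7895 + 0.8214 + 0.4615 + 0.4242 + 0.4615) / 6 = 0.580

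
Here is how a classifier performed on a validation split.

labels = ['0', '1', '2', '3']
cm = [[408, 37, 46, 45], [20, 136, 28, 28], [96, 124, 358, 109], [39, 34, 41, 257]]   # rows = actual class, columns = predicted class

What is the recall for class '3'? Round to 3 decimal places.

0.693

Take TP from the diagonal, FP from the rest of the '3' prediction marginal, FN from the rest of the '3' actual marginal.
recall = TP/(TP+FN).
3: TP=257, FN=39+34+41=114 → 257/371 = 0.6927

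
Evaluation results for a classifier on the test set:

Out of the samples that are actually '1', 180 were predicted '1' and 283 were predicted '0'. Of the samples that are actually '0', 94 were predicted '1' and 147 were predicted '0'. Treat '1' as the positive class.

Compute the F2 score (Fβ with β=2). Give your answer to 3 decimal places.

Fβ = (1+β²)·TP / ((1+β²)·TP + β²·FN + FP), with β²=4
= 5·180 / (5·180 + 4·283 + 94) = 0.423

0.423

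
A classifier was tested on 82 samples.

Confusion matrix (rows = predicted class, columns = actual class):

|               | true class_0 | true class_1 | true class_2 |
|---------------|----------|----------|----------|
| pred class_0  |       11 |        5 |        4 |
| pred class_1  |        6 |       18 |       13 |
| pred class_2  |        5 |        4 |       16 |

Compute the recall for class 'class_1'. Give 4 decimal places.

recall = TP/(TP+FN).
class_1: TP=18, FN=5+4=9 → 18/27 = 0.66667

0.6667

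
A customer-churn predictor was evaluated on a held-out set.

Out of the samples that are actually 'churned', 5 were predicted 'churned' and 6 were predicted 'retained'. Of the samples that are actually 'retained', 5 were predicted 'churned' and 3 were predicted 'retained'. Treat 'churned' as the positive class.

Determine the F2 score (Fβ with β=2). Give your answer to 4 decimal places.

0.4630

Fβ = (1+β²)·TP / ((1+β²)·TP + β²·FN + FP), with β²=4
= 5·5 / (5·5 + 4·6 + 5) = 0.4630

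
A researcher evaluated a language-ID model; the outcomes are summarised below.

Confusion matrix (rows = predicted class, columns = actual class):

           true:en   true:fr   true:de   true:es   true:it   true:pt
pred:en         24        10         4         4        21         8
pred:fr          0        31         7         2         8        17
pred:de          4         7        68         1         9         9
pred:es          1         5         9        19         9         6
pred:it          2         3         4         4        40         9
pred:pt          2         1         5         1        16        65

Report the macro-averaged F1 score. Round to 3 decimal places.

Per-class F1 score (2·TP/(2·TP+FP+FN)):
  en: TP=24, FP=10+4+4+21+8=47, FN=0+4+1+2+2=9 → 48/104 = 0.4615
  fr: TP=31, FP=0+7+2+8+17=34, FN=10+7+5+3+1=26 → 62/122 = 0.5082
  de: TP=68, FP=4+7+1+9+9=30, FN=4+7+9+4+5=29 → 136/195 = 0.6974
  es: TP=19, FP=1+5+9+9+6=30, FN=4+2+1+4+1=12 → 38/80 = 0.4750
  it: TP=40, FP=2+3+4+4+9=22, FN=21+8+9+9+16=63 → 80/165 = 0.4848
  pt: TP=65, FP=2+1+5+1+16=25, FN=8+17+9+6+9=49 → 130/204 = 0.6373
Macro-F1 score = mean = (0.4615 + 0.5082 + 0.6974 + 0.4750 + 0.4848 + 0.6373) / 6 = 0.544

0.544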